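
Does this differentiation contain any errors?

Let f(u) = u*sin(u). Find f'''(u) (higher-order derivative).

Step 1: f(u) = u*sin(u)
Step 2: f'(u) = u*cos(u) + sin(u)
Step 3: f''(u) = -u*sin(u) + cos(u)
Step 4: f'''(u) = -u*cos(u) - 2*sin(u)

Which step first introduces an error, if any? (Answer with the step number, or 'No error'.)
Step 3

Step 3 is incorrect due to a wrong coefficient.
The step shows: -u*sin(u) + cos(u)
The correct value should be: -u*sin(u) + 2*cos(u)

Explanation: The coefficient 2 was incorrectly written as 1: the term 2*cos(u) was incorrectly written as cos(u)
The later steps are derived from this incorrect expression, so the error originates in Step 3.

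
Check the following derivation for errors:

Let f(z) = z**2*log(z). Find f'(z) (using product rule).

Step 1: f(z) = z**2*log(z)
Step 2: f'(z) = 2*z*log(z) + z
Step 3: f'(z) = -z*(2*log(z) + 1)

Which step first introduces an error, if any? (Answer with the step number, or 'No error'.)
Step 3

Step 3 is incorrect due to a sign flip.
The step shows: -z*(2*log(z) + 1)
The correct value should be: z*(2*log(z) + 1)

Explanation: The sign of the whole expression was flipped: the term z*(2*log(z) + 1) was incorrectly written as -z*(2*log(z) + 1)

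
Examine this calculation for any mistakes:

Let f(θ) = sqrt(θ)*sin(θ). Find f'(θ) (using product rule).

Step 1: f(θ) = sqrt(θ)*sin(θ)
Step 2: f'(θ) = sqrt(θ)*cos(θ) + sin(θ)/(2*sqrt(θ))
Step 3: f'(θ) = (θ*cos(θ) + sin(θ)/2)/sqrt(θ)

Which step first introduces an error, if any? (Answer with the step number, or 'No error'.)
No error

All steps in this derivation are correct.
The final answer f'(θ) = (θ*cos(θ) + sin(θ)/2)/sqrt(θ) is valid.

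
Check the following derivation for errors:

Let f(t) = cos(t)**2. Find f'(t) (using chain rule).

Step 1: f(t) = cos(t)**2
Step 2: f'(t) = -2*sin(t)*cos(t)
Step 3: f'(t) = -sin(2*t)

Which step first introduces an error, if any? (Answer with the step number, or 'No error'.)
No error

All steps in this derivation are correct.
The final answer f'(t) = -sin(2*t) is valid.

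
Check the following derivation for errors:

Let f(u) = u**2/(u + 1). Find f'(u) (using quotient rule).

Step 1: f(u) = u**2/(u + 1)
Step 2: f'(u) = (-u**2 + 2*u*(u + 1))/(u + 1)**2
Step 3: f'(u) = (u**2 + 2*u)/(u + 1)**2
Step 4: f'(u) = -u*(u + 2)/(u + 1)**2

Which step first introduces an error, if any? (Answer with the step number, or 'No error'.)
Step 4

Step 4 is incorrect due to a sign flip.
The step shows: -u*(u + 2)/(u + 1)**2
The correct value should be: u*(u + 2)/(u + 1)**2

Explanation: The sign of the whole expression was flipped: the term u*(u + 2)/(u + 1)**2 was incorrectly written as -u*(u + 2)/(u + 1)**2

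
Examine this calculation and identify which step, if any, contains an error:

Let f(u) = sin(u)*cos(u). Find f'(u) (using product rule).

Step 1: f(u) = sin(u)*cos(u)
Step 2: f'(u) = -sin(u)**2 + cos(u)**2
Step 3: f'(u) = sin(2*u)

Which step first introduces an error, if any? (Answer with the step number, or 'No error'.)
Step 3

Step 3 is incorrect due to a wrong trig function.
The step shows: sin(2*u)
The correct value should be: cos(2*u)

Explanation: cos(2*u) was incorrectly written as sin(2*u): the term cos(2*u) was incorrectly written as sin(2*u)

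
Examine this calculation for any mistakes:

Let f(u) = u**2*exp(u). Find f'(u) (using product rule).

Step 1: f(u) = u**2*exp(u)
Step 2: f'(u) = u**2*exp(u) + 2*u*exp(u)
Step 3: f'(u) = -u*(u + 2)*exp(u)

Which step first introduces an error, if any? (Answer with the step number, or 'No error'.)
Step 3

Step 3 is incorrect due to a sign flip.
The step shows: -u*(u + 2)*exp(u)
The correct value should be: u*(u + 2)*exp(u)

Explanation: The sign of the whole expression was flipped: the term u*(u + 2)*exp(u) was incorrectly written as -u*(u + 2)*exp(u)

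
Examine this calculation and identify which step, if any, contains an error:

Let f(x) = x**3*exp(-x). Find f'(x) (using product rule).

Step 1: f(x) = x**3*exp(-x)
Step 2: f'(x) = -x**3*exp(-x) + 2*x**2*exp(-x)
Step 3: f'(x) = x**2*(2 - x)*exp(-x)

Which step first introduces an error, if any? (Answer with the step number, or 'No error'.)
Step 2

Step 2 is incorrect due to a wrong coefficient.
The step shows: -x**3*exp(-x) + 2*x**2*exp(-x)
The correct value should be: -x**3*exp(-x) + 3*x**2*exp(-x)

Explanation: The coefficient 3 was incorrectly written as 2: the term 3*x**2*exp(-x) was incorrectly written as 2*x**2*exp(-x)
The later steps are derived from this incorrect expression, so the error originates in Step 2.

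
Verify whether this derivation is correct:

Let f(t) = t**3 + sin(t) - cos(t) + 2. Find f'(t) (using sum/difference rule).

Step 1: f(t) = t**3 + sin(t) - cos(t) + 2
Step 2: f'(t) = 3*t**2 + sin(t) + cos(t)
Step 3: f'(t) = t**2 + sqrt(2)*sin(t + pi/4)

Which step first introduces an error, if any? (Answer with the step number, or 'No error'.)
Step 3

Step 3 is incorrect due to a wrong coefficient.
The step shows: t**2 + sqrt(2)*sin(t + pi/4)
The correct value should be: 3*t**2 + sqrt(2)*sin(t + pi/4)

Explanation: The coefficient 3 was incorrectly written as 1: the term 3*t**2 was incorrectly written as t**2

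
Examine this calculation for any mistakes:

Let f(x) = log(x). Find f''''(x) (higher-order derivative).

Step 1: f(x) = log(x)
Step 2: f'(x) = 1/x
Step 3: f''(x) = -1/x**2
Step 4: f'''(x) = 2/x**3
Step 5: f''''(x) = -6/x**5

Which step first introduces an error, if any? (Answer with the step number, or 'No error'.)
Step 5

Step 5 is incorrect due to a wrong exponent.
The step shows: -6/x**5
The correct value should be: -6/x**4

Explanation: The exponent -4 on x was incorrectly written as -5: the term -6/x**4 was incorrectly written as -6/x**5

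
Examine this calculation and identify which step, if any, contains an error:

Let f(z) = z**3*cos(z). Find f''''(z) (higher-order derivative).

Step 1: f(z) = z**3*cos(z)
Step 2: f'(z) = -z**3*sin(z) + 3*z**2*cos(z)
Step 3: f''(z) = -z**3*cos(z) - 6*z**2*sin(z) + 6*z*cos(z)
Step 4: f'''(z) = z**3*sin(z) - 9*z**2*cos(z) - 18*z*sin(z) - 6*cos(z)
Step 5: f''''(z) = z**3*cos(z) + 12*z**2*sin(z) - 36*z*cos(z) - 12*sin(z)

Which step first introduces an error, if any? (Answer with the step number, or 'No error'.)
Step 4

Step 4 is incorrect due to a sign flip.
The step shows: z**3*sin(z) - 9*z**2*cos(z) - 18*z*sin(z) - 6*cos(z)
The correct value should be: z**3*sin(z) - 9*z**2*cos(z) - 18*z*sin(z) + 6*cos(z)

Explanation: The sign of one term was flipped: the term 6*cos(z) was incorrectly written as -6*cos(z)
The later steps are derived from this incorrect expression, so the error originates in Step 4.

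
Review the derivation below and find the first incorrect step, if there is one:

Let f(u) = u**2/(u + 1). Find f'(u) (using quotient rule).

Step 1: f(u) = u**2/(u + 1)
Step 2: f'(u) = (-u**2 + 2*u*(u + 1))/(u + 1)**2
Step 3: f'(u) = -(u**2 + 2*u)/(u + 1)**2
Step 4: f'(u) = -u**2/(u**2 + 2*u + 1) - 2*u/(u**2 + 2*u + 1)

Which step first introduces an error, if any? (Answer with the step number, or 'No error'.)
Step 3

Step 3 is incorrect due to a sign flip.
The step shows: -(u**2 + 2*u)/(u + 1)**2
The correct value should be: (u**2 + 2*u)/(u + 1)**2

Explanation: The sign of the whole expression was flipped: the term (u**2 + 2*u)/(u + 1)**2 was incorrectly written as -(u**2 + 2*u)/(u + 1)**2
The later steps are derived from this incorrect expression, so the error originates in Step 3.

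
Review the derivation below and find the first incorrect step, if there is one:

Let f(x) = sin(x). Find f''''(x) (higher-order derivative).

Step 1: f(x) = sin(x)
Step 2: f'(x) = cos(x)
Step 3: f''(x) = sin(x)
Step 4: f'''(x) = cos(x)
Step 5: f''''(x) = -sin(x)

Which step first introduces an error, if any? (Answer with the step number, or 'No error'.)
Step 3

Step 3 is incorrect due to a sign flip.
The step shows: sin(x)
The correct value should be: -sin(x)

Explanation: The sign of the whole expression was flipped: the term -sin(x) was incorrectly written as sin(x)
The later steps are derived from this incorrect expression, so the error originates in Step 3.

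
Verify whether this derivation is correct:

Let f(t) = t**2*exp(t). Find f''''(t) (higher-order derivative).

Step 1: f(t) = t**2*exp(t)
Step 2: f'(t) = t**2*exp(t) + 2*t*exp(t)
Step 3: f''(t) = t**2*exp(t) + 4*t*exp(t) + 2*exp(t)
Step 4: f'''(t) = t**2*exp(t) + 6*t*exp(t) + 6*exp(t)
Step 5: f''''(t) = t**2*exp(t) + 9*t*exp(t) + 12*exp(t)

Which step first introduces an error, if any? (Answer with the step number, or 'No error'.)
Step 5

Step 5 is incorrect due to a wrong coefficient.
The step shows: t**2*exp(t) + 9*t*exp(t) + 12*exp(t)
The correct value should be: t**2*exp(t) + 8*t*exp(t) + 12*exp(t)

Explanation: The coefficient 8 was incorrectly written as 9: the term 8*t*exp(t) was incorrectly written as 9*t*exp(t)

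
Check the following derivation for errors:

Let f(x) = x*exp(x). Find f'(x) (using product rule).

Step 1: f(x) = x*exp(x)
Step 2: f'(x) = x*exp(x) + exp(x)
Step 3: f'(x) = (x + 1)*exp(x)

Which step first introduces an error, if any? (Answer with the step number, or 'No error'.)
No error

All steps in this derivation are correct.
The final answer f'(x) = (x + 1)*exp(x) is valid.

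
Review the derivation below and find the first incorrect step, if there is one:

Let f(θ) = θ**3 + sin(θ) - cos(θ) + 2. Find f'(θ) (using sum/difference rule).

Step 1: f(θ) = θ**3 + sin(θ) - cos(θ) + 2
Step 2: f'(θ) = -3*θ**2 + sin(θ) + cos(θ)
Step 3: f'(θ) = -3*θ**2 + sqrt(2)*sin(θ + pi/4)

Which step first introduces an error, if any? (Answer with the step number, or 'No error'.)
Step 2

Step 2 is incorrect due to a sign flip.
The step shows: -3*θ**2 + sin(θ) + cos(θ)
The correct value should be: 3*θ**2 + sin(θ) + cos(θ)

Explanation: The sign of one term was flipped: the term 3*θ**2 was incorrectly written as -3*θ**2
The later steps are derived from this incorrect expression, so the error originates in Step 2.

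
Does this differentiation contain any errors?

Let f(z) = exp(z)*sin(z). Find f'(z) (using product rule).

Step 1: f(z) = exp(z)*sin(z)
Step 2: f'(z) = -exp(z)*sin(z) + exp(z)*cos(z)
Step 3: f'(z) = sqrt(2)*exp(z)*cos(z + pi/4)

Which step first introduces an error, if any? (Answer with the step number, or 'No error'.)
Step 2

Step 2 is incorrect due to a sign flip.
The step shows: -exp(z)*sin(z) + exp(z)*cos(z)
The correct value should be: exp(z)*sin(z) + exp(z)*cos(z)

Explanation: The sign of one term was flipped: the term exp(z)*sin(z) was incorrectly written as -exp(z)*sin(z)
The later steps are derived from this incorrect expression, so the error originates in Step 2.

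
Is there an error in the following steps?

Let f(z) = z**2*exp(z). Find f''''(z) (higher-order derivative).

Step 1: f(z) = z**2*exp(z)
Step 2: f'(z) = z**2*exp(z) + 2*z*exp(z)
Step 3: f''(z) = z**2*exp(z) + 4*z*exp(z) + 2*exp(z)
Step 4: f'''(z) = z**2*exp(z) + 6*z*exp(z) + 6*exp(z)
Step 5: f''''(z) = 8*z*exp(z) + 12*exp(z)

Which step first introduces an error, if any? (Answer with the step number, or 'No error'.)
Step 5

Step 5 is incorrect due to a dropped term.
The step shows: 8*z*exp(z) + 12*exp(z)
The correct value should be: z**2*exp(z) + 8*z*exp(z) + 12*exp(z)

Explanation: A term was dropped: the term z**2*exp(z) was incorrectly omitted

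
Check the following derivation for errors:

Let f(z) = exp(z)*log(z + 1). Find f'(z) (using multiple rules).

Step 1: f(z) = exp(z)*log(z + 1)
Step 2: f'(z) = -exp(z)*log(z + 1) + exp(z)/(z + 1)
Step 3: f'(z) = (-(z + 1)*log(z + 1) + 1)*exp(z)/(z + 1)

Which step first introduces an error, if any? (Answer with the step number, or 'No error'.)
Step 2

Step 2 is incorrect due to a sign flip.
The step shows: -exp(z)*log(z + 1) + exp(z)/(z + 1)
The correct value should be: exp(z)*log(z + 1) + exp(z)/(z + 1)

Explanation: The sign of one term was flipped: the term exp(z)*log(z + 1) was incorrectly written as -exp(z)*log(z + 1)
The later steps are derived from this incorrect expression, so the error originates in Step 2.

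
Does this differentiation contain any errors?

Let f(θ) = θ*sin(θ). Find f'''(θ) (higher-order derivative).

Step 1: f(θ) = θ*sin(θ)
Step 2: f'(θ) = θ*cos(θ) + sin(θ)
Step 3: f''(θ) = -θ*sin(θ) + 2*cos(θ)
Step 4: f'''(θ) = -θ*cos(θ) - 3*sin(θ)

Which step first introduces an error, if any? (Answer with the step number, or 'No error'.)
No error

All steps in this derivation are correct.
The final answer f'''(θ) = -θ*cos(θ) - 3*sin(θ) is valid.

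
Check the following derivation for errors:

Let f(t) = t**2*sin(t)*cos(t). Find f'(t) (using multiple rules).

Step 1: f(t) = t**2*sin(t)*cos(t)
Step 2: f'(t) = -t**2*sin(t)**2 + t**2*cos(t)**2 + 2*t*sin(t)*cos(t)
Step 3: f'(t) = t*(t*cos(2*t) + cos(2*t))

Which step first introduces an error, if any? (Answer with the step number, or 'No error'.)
Step 3

Step 3 is incorrect due to a wrong trig function.
The step shows: t*(t*cos(2*t) + cos(2*t))
The correct value should be: t*(t*cos(2*t) + sin(2*t))

Explanation: sin(2*t) was incorrectly written as cos(2*t): the term t*(t*cos(2*t) + sin(2*t)) was incorrectly written as t*(t*cos(2*t) + cos(2*t))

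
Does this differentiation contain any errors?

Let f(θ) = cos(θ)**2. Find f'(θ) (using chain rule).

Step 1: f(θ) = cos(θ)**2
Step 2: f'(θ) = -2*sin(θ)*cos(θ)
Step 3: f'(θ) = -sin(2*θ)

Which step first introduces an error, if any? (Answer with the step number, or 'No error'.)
No error

All steps in this derivation are correct.
The final answer f'(θ) = -sin(2*θ) is valid.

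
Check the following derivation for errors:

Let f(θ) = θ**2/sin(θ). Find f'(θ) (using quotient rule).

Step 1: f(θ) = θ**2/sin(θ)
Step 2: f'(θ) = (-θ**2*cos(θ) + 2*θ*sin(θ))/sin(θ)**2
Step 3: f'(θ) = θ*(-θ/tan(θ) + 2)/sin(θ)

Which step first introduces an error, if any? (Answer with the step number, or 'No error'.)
No error

All steps in this derivation are correct.
The final answer f'(θ) = θ*(-θ/tan(θ) + 2)/sin(θ) is valid.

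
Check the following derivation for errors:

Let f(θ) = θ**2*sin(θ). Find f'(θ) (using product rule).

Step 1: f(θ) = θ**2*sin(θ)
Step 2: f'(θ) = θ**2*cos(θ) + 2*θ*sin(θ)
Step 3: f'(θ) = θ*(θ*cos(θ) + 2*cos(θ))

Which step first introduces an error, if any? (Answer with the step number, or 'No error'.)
Step 3

Step 3 is incorrect due to a wrong trig function.
The step shows: θ*(θ*cos(θ) + 2*cos(θ))
The correct value should be: θ*(θ*cos(θ) + 2*sin(θ))

Explanation: sin(θ) was incorrectly written as cos(θ): the term θ*(θ*cos(θ) + 2*sin(θ)) was incorrectly written as θ*(θ*cos(θ) + 2*cos(θ))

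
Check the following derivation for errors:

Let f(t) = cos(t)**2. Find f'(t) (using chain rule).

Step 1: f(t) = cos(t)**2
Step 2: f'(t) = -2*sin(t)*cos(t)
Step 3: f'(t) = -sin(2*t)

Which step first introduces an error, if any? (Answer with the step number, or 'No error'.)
No error

All steps in this derivation are correct.
The final answer f'(t) = -sin(2*t) is valid.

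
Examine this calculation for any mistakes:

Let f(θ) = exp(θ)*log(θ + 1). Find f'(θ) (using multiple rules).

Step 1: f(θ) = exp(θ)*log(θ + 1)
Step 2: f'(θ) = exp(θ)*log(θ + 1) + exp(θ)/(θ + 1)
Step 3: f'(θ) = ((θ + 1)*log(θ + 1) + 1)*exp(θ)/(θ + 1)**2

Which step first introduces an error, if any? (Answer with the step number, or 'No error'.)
Step 3

Step 3 is incorrect due to a wrong exponent.
The step shows: ((θ + 1)*log(θ + 1) + 1)*exp(θ)/(θ + 1)**2
The correct value should be: ((θ + 1)*log(θ + 1) + 1)*exp(θ)/(θ + 1)

Explanation: The exponent -1 on θ + 1 was incorrectly written as -2: the term ((θ + 1)*log(θ + 1) + 1)*exp(θ)/(θ + 1) was incorrectly written as ((θ + 1)*log(θ + 1) + 1)*exp(θ)/(θ + 1)**2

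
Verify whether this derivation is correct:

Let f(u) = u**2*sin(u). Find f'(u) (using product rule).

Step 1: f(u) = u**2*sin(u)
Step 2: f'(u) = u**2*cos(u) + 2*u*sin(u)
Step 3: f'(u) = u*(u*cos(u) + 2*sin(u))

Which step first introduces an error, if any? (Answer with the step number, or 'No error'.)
No error

All steps in this derivation are correct.
The final answer f'(u) = u*(u*cos(u) + 2*sin(u)) is valid.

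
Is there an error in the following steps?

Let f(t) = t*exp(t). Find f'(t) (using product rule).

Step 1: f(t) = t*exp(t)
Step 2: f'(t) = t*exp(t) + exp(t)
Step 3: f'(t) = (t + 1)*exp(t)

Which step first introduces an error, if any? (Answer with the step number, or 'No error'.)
No error

All steps in this derivation are correct.
The final answer f'(t) = (t + 1)*exp(t) is valid.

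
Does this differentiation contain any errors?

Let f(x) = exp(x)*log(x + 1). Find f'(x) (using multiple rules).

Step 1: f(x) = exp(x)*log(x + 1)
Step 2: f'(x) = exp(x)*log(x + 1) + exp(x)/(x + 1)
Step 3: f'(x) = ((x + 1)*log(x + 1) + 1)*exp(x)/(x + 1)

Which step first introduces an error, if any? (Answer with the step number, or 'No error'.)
No error

All steps in this derivation are correct.
The final answer f'(x) = ((x + 1)*log(x + 1) + 1)*exp(x)/(x + 1) is valid.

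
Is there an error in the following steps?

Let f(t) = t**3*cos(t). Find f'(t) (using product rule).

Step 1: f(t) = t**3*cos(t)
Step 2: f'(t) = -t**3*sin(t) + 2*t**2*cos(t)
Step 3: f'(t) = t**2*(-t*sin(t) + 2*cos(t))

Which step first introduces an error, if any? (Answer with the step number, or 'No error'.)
Step 2

Step 2 is incorrect due to a wrong coefficient.
The step shows: -t**3*sin(t) + 2*t**2*cos(t)
The correct value should be: -t**3*sin(t) + 3*t**2*cos(t)

Explanation: The coefficient 3 was incorrectly written as 2: the term 3*t**2*cos(t) was incorrectly written as 2*t**2*cos(t)
The later steps are derived from this incorrect expression, so the error originates in Step 2.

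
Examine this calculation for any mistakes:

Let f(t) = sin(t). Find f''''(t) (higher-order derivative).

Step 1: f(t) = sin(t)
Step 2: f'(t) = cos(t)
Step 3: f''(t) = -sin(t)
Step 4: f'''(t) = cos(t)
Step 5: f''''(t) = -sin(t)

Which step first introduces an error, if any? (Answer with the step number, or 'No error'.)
Step 4

Step 4 is incorrect due to a sign flip.
The step shows: cos(t)
The correct value should be: -cos(t)

Explanation: The sign of the whole expression was flipped: the term -cos(t) was incorrectly written as cos(t)
The later steps are derived from this incorrect expression, so the error originates in Step 4.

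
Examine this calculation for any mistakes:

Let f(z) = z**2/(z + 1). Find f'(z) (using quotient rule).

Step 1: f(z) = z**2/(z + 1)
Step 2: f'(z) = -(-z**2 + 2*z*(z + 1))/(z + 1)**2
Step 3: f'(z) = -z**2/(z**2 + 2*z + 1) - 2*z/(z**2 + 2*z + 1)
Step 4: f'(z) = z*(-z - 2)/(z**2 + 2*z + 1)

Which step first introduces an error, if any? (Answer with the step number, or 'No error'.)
Step 2

Step 2 is incorrect due to a sign flip.
The step shows: -(-z**2 + 2*z*(z + 1))/(z + 1)**2
The correct value should be: (-z**2 + 2*z*(z + 1))/(z + 1)**2

Explanation: The sign of the whole expression was flipped: the term (-z**2 + 2*z*(z + 1))/(z + 1)**2 was incorrectly written as -(-z**2 + 2*z*(z + 1))/(z + 1)**2
The later steps are derived from this incorrect expression, so the error originates in Step 2.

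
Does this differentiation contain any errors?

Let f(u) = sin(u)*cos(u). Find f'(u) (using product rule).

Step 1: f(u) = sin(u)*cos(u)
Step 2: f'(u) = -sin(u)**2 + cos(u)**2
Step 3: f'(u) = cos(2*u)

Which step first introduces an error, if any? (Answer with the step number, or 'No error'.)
No error

All steps in this derivation are correct.
The final answer f'(u) = cos(2*u) is valid.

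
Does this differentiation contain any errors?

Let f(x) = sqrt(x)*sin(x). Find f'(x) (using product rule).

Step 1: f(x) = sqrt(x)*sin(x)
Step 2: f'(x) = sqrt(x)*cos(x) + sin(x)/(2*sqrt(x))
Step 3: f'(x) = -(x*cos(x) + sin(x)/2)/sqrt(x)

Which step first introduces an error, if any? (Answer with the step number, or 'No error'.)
Step 3

Step 3 is incorrect due to a sign flip.
The step shows: -(x*cos(x) + sin(x)/2)/sqrt(x)
The correct value should be: (x*cos(x) + sin(x)/2)/sqrt(x)

Explanation: The sign of the whole expression was flipped: the term (x*cos(x) + sin(x)/2)/sqrt(x) was incorrectly written as -(x*cos(x) + sin(x)/2)/sqrt(x)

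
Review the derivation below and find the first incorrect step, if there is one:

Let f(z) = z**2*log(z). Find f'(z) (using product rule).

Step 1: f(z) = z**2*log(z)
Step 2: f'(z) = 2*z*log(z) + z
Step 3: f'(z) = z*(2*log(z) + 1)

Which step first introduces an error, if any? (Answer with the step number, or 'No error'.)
No error

All steps in this derivation are correct.
The final answer f'(z) = z*(2*log(z) + 1) is valid.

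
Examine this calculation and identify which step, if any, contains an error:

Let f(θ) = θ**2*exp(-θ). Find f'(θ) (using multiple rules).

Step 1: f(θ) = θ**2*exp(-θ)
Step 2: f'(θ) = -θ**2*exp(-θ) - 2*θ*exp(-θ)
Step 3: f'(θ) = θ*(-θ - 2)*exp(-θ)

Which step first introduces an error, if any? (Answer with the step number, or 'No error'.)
Step 2

Step 2 is incorrect due to a sign flip.
The step shows: -θ**2*exp(-θ) - 2*θ*exp(-θ)
The correct value should be: -θ**2*exp(-θ) + 2*θ*exp(-θ)

Explanation: The sign of one term was flipped: the term 2*θ*exp(-θ) was incorrectly written as -2*θ*exp(-θ)
The later steps are derived from this incorrect expression, so the error originates in Step 2.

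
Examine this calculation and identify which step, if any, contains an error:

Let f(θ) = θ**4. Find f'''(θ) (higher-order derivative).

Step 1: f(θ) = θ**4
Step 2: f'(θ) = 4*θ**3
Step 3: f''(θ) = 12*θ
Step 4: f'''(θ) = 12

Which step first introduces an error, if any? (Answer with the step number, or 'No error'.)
Step 3

Step 3 is incorrect due to a wrong exponent.
The step shows: 12*θ
The correct value should be: 12*θ**2

Explanation: The exponent 2 on θ was incorrectly written as 1: the term 12*θ**2 was incorrectly written as 12*θ
The later steps are derived from this incorrect expression, so the error originates in Step 3.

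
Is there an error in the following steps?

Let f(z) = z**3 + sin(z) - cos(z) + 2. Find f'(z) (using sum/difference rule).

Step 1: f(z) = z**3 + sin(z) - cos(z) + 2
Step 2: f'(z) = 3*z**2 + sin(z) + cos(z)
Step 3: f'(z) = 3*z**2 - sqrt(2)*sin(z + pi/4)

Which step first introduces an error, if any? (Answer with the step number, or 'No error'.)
Step 3

Step 3 is incorrect due to a sign flip.
The step shows: 3*z**2 - sqrt(2)*sin(z + pi/4)
The correct value should be: 3*z**2 + sqrt(2)*sin(z + pi/4)

Explanation: The sign of one term was flipped: the term sqrt(2)*sin(z + pi/4) was incorrectly written as -sqrt(2)*sin(z + pi/4)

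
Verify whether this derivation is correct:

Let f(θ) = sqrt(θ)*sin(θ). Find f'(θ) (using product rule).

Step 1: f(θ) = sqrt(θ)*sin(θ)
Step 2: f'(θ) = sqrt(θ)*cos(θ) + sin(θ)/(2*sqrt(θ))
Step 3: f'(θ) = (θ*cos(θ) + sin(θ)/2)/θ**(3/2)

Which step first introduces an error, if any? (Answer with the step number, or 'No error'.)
Step 3

Step 3 is incorrect due to a wrong exponent.
The step shows: (θ*cos(θ) + sin(θ)/2)/θ**(3/2)
The correct value should be: (θ*cos(θ) + sin(θ)/2)/sqrt(θ)

Explanation: The exponent -1/2 on θ was incorrectly written as -3/2: the term (θ*cos(θ) + sin(θ)/2)/sqrt(θ) was incorrectly written as (θ*cos(θ) + sin(θ)/2)/θ**(3/2)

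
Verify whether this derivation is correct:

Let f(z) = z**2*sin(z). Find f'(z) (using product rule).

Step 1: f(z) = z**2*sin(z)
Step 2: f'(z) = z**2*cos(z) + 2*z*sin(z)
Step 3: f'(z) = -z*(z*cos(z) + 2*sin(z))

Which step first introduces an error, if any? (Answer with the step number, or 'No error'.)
Step 3

Step 3 is incorrect due to a sign flip.
The step shows: -z*(z*cos(z) + 2*sin(z))
The correct value should be: z*(z*cos(z) + 2*sin(z))

Explanation: The sign of the whole expression was flipped: the term z*(z*cos(z) + 2*sin(z)) was incorrectly written as -z*(z*cos(z) + 2*sin(z))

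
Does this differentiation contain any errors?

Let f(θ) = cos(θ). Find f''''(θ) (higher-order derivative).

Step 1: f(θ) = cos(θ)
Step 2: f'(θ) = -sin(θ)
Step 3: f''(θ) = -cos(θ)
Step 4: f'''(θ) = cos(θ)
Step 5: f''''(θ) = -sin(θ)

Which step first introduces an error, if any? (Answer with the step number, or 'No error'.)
Step 4

Step 4 is incorrect due to a wrong trig function.
The step shows: cos(θ)
The correct value should be: sin(θ)

Explanation: sin(θ) was incorrectly written as cos(θ): the term sin(θ) was incorrectly written as cos(θ)
The later steps are derived from this incorrect expression, so the error originates in Step 4.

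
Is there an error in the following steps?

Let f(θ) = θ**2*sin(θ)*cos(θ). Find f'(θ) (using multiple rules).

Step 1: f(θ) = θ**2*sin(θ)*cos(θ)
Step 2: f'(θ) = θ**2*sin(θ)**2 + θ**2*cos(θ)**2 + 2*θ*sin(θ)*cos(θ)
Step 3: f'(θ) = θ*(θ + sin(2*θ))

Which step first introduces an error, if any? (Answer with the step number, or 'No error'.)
Step 2

Step 2 is incorrect due to a sign flip.
The step shows: θ**2*sin(θ)**2 + θ**2*cos(θ)**2 + 2*θ*sin(θ)*cos(θ)
The correct value should be: -θ**2*sin(θ)**2 + θ**2*cos(θ)**2 + 2*θ*sin(θ)*cos(θ)

Explanation: The sign of one term was flipped: the term -θ**2*sin(θ)**2 was incorrectly written as θ**2*sin(θ)**2
The later steps are derived from this incorrect expression, so the error originates in Step 2.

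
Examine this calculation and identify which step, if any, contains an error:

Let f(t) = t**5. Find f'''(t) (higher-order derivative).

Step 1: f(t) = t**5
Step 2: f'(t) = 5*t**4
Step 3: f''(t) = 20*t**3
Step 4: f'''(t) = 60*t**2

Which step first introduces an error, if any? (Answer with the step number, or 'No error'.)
No error

All steps in this derivation are correct.
The final answer f'''(t) = 60*t**2 is valid.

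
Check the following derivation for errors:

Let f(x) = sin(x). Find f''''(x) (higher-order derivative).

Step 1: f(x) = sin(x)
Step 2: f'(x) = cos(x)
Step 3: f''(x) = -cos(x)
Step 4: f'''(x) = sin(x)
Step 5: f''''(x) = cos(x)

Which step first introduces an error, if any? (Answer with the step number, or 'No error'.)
Step 3

Step 3 is incorrect due to a wrong trig function.
The step shows: -cos(x)
The correct value should be: -sin(x)

Explanation: sin(x) was incorrectly written as cos(x): the term -sin(x) was incorrectly written as -cos(x)
The later steps are derived from this incorrect expression, so the error originates in Step 3.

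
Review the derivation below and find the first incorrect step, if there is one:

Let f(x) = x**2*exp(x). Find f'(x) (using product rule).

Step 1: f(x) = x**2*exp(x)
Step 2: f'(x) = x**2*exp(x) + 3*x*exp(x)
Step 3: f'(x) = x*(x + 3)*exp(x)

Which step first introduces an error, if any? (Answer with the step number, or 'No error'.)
Step 2

Step 2 is incorrect due to a wrong coefficient.
The step shows: x**2*exp(x) + 3*x*exp(x)
The correct value should be: x**2*exp(x) + 2*x*exp(x)

Explanation: The coefficient 2 was incorrectly written as 3: the term 2*x*exp(x) was incorrectly written as 3*x*exp(x)
The later steps are derived from this incorrect expression, so the error originates in Step 2.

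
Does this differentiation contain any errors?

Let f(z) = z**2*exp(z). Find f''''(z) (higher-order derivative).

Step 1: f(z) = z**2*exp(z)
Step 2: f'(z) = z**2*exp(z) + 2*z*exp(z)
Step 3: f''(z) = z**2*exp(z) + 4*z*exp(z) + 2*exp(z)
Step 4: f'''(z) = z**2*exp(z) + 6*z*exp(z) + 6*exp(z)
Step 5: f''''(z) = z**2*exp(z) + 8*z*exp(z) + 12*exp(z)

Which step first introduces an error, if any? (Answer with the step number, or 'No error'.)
No error

All steps in this derivation are correct.
The final answer f''''(z) = z**2*exp(z) + 8*z*exp(z) + 12*exp(z) is valid.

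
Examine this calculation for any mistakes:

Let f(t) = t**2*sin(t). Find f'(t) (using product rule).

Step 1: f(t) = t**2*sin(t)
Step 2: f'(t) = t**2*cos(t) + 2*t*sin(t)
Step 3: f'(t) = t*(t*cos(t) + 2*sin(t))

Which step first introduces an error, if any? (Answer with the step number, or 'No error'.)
No error

All steps in this derivation are correct.
The final answer f'(t) = t*(t*cos(t) + 2*sin(t)) is valid.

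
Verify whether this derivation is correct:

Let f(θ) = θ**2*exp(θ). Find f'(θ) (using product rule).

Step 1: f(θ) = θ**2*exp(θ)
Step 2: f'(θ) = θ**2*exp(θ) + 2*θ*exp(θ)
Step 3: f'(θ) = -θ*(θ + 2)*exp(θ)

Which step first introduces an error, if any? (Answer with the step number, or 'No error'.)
Step 3

Step 3 is incorrect due to a sign flip.
The step shows: -θ*(θ + 2)*exp(θ)
The correct value should be: θ*(θ + 2)*exp(θ)

Explanation: The sign of the whole expression was flipped: the term θ*(θ + 2)*exp(θ) was incorrectly written as -θ*(θ + 2)*exp(θ)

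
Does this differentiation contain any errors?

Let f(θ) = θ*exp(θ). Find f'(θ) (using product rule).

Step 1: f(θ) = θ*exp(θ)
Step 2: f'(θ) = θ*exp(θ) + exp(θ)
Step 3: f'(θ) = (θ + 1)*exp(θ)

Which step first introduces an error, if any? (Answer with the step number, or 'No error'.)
No error

All steps in this derivation are correct.
The final answer f'(θ) = (θ + 1)*exp(θ) is valid.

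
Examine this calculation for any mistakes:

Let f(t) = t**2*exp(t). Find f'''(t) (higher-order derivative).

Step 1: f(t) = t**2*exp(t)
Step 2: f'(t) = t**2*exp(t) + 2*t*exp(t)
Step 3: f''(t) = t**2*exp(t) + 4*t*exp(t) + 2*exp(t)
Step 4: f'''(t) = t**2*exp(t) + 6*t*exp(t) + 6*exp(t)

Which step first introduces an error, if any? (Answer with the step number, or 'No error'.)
No error

All steps in this derivation are correct.
The final answer f'''(t) = t**2*exp(t) + 6*t*exp(t) + 6*exp(t) is valid.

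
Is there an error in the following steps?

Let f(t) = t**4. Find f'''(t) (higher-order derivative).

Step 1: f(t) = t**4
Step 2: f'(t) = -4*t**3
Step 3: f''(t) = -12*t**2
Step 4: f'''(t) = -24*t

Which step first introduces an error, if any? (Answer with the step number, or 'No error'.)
Step 2

Step 2 is incorrect due to a sign flip.
The step shows: -4*t**3
The correct value should be: 4*t**3

Explanation: The sign of the whole expression was flipped: the term 4*t**3 was incorrectly written as -4*t**3
The later steps are derived from this incorrect expression, so the error originates in Step 2.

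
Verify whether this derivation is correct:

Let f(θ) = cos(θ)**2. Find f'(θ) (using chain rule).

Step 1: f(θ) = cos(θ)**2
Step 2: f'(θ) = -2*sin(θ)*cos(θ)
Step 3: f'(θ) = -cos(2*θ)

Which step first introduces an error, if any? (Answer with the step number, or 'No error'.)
Step 3

Step 3 is incorrect due to a wrong trig function.
The step shows: -cos(2*θ)
The correct value should be: -sin(2*θ)

Explanation: sin(2*θ) was incorrectly written as cos(2*θ): the term -sin(2*θ) was incorrectly written as -cos(2*θ)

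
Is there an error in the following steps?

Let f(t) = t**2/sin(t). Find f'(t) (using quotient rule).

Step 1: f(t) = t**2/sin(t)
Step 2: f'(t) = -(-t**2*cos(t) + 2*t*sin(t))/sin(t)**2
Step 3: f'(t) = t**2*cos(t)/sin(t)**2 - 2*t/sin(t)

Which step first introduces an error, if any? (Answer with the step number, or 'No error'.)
Step 2

Step 2 is incorrect due to a sign flip.
The step shows: -(-t**2*cos(t) + 2*t*sin(t))/sin(t)**2
The correct value should be: (-t**2*cos(t) + 2*t*sin(t))/sin(t)**2

Explanation: The sign of the whole expression was flipped: the term (-t**2*cos(t) + 2*t*sin(t))/sin(t)**2 was incorrectly written as -(-t**2*cos(t) + 2*t*sin(t))/sin(t)**2
The later steps are derived from this incorrect expression, so the error originates in Step 2.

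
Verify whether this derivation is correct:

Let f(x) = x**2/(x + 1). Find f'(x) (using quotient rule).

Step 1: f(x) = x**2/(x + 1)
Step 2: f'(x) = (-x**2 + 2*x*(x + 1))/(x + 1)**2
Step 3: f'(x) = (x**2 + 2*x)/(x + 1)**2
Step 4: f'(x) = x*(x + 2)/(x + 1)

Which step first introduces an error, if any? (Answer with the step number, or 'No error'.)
Step 4

Step 4 is incorrect due to a wrong exponent.
The step shows: x*(x + 2)/(x + 1)
The correct value should be: x*(x + 2)/(x + 1)**2

Explanation: The exponent -2 on x + 1 was incorrectly written as -1: the term x*(x + 2)/(x + 1)**2 was incorrectly written as x*(x + 2)/(x + 1)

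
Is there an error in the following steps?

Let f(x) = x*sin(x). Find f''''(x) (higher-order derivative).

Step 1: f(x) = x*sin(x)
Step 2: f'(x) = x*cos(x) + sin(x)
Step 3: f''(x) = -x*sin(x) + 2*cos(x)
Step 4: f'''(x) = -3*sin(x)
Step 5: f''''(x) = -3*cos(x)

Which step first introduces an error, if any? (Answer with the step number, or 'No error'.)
Step 4

Step 4 is incorrect due to a dropped term.
The step shows: -3*sin(x)
The correct value should be: -x*cos(x) - 3*sin(x)

Explanation: A term was dropped: the term -x*cos(x) was incorrectly omitted
The later steps are derived from this incorrect expression, so the error originates in Step 4.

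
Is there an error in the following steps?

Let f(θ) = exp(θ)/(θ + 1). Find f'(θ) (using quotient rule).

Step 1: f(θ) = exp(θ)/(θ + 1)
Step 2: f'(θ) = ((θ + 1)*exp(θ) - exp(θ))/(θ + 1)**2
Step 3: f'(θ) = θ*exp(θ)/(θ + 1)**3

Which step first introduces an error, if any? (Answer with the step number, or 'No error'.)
Step 3

Step 3 is incorrect due to a wrong exponent.
The step shows: θ*exp(θ)/(θ + 1)**3
The correct value should be: θ*exp(θ)/(θ + 1)**2

Explanation: The exponent -2 on θ + 1 was incorrectly written as -3: the term θ*exp(θ)/(θ + 1)**2 was incorrectly written as θ*exp(θ)/(θ + 1)**3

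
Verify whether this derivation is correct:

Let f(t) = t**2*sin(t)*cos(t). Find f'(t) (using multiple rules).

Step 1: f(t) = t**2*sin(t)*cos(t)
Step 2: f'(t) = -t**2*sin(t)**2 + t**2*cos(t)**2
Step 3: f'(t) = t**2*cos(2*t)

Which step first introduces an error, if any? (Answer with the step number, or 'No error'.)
Step 2

Step 2 is incorrect due to a dropped term.
The step shows: -t**2*sin(t)**2 + t**2*cos(t)**2
The correct value should be: -t**2*sin(t)**2 + t**2*cos(t)**2 + 2*t*sin(t)*cos(t)

Explanation: A term was dropped: the term 2*t*sin(t)*cos(t) was incorrectly omitted
The later steps are derived from this incorrect expression, so the error originates in Step 2.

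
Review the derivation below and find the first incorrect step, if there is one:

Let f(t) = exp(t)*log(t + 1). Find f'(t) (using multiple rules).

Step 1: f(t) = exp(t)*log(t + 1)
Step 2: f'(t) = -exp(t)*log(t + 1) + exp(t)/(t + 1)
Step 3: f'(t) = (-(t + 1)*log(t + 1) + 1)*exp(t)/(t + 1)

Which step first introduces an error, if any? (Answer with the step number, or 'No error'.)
Step 2

Step 2 is incorrect due to a sign flip.
The step shows: -exp(t)*log(t + 1) + exp(t)/(t + 1)
The correct value should be: exp(t)*log(t + 1) + exp(t)/(t + 1)

Explanation: The sign of one term was flipped: the term exp(t)*log(t + 1) was incorrectly written as -exp(t)*log(t + 1)
The later steps are derived from this incorrect expression, so the error originates in Step 2.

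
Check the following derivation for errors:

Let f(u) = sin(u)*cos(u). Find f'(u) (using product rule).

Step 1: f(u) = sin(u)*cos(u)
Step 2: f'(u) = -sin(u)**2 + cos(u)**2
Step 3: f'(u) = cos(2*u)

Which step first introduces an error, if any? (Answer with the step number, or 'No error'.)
No error

All steps in this derivation are correct.
The final answer f'(u) = cos(2*u) is valid.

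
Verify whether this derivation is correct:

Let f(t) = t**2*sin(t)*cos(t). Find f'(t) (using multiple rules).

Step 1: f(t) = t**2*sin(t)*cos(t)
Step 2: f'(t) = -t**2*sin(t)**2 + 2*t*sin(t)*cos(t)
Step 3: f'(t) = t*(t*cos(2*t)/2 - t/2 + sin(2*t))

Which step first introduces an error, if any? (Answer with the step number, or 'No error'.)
Step 2

Step 2 is incorrect due to a dropped term.
The step shows: -t**2*sin(t)**2 + 2*t*sin(t)*cos(t)
The correct value should be: -t**2*sin(t)**2 + t**2*cos(t)**2 + 2*t*sin(t)*cos(t)

Explanation: A term was dropped: the term t**2*cos(t)**2 was incorrectly omitted
The later steps are derived from this incorrect expression, so the error originates in Step 2.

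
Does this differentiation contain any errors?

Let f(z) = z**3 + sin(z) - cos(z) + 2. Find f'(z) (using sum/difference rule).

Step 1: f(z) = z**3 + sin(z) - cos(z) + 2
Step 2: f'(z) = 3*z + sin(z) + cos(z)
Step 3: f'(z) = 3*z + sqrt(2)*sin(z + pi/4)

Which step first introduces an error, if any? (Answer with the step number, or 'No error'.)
Step 2

Step 2 is incorrect due to a wrong exponent.
The step shows: 3*z + sin(z) + cos(z)
The correct value should be: 3*z**2 + sin(z) + cos(z)

Explanation: The exponent 2 on z was incorrectly written as 1: the term 3*z**2 was incorrectly written as 3*z
The later steps are derived from this incorrect expression, so the error originates in Step 2.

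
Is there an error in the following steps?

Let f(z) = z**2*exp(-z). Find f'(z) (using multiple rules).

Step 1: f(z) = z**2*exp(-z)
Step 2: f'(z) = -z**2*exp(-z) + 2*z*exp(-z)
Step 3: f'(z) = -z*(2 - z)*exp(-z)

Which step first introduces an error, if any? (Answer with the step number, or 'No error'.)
Step 3

Step 3 is incorrect due to a sign flip.
The step shows: -z*(2 - z)*exp(-z)
The correct value should be: z*(2 - z)*exp(-z)

Explanation: The sign of the whole expression was flipped: the term z*(2 - z)*exp(-z) was incorrectly written as -z*(2 - z)*exp(-z)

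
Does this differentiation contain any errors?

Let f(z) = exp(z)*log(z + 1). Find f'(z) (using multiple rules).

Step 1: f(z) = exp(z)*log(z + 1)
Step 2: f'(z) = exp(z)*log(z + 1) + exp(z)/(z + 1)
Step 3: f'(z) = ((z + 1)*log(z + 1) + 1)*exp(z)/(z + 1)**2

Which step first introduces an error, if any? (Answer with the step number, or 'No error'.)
Step 3

Step 3 is incorrect due to a wrong exponent.
The step shows: ((z + 1)*log(z + 1) + 1)*exp(z)/(z + 1)**2
The correct value should be: ((z + 1)*log(z + 1) + 1)*exp(z)/(z + 1)

Explanation: The exponent -1 on z + 1 was incorrectly written as -2: the term ((z + 1)*log(z + 1) + 1)*exp(z)/(z + 1) was incorrectly written as ((z + 1)*log(z + 1) + 1)*exp(z)/(z + 1)**2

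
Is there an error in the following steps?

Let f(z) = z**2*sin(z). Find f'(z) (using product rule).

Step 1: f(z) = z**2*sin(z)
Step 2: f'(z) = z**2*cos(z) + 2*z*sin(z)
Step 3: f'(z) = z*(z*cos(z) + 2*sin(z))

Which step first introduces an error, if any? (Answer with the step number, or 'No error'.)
No error

All steps in this derivation are correct.
The final answer f'(z) = z*(z*cos(z) + 2*sin(z)) is valid.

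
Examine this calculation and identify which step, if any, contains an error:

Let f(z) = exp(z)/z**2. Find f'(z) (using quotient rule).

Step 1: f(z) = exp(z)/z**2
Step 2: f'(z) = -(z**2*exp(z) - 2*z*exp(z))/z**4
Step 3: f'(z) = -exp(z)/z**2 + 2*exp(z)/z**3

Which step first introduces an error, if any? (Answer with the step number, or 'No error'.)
Step 2

Step 2 is incorrect due to a sign flip.
The step shows: -(z**2*exp(z) - 2*z*exp(z))/z**4
The correct value should be: (z**2*exp(z) - 2*z*exp(z))/z**4

Explanation: The sign of the whole expression was flipped: the term (z**2*exp(z) - 2*z*exp(z))/z**4 was incorrectly written as -(z**2*exp(z) - 2*z*exp(z))/z**4
The later steps are derived from this incorrect expression, so the error originates in Step 2.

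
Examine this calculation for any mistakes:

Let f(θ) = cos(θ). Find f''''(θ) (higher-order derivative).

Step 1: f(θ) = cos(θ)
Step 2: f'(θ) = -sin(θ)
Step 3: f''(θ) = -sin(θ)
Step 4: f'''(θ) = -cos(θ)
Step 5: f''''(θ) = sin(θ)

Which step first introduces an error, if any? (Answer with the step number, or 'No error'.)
Step 3

Step 3 is incorrect due to a wrong trig function.
The step shows: -sin(θ)
The correct value should be: -cos(θ)

Explanation: cos(θ) was incorrectly written as sin(θ): the term -cos(θ) was incorrectly written as -sin(θ)
The later steps are derived from this incorrect expression, so the error originates in Step 3.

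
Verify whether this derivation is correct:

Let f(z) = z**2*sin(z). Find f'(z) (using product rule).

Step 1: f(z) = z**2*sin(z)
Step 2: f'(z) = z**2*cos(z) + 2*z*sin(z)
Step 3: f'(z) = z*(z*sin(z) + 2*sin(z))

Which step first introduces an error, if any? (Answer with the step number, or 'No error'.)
Step 3

Step 3 is incorrect due to a wrong trig function.
The step shows: z*(z*sin(z) + 2*sin(z))
The correct value should be: z*(z*cos(z) + 2*sin(z))

Explanation: cos(z) was incorrectly written as sin(z): the term z*(z*cos(z) + 2*sin(z)) was incorrectly written as z*(z*sin(z) + 2*sin(z))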